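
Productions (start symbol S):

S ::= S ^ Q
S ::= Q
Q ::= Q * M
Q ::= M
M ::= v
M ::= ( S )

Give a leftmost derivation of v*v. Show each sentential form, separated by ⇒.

S ⇒ Q   [S ::= Q]
Q ⇒ Q*M   [Q ::= Q * M]
Q*M ⇒ M*M   [Q ::= M]
M*M ⇒ v*M   [M ::= v]
v*M ⇒ v*v   [M ::= v]

S ⇒ Q ⇒ Q*M ⇒ M*M ⇒ v*M ⇒ v*v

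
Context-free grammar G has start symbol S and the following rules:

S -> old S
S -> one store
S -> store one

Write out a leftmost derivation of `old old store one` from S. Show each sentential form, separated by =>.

S => old S => old old S => old old store one

S => old S   [S -> old S]
old S => old old S   [S -> old S]
old old S => old old store one   [S -> store one]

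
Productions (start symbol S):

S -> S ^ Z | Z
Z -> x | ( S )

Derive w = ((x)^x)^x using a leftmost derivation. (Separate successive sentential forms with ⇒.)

S ⇒ S^Z ⇒ Z^Z ⇒ (S)^Z ⇒ (S^Z)^Z ⇒ (Z^Z)^Z ⇒ ((S)^Z)^Z ⇒ ((Z)^Z)^Z ⇒ ((x)^Z)^Z ⇒ ((x)^x)^Z ⇒ ((x)^x)^x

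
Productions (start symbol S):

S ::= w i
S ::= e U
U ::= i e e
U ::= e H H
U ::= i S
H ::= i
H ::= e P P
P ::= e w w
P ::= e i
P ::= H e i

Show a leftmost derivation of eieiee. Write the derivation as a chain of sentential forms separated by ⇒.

S ⇒ eU ⇒ eiS ⇒ eieU ⇒ eieiee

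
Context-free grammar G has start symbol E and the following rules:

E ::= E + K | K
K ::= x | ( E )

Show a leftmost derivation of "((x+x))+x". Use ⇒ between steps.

E ⇒ E+K ⇒ K+K ⇒ (E)+K ⇒ (K)+K ⇒ ((E))+K ⇒ ((E+K))+K ⇒ ((K+K))+K ⇒ ((x+K))+K ⇒ ((x+x))+K ⇒ ((x+x))+x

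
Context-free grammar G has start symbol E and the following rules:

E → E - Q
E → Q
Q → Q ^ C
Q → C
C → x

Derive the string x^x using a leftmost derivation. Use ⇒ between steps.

E ⇒ Q ⇒ Q^C ⇒ C^C ⇒ x^C ⇒ x^x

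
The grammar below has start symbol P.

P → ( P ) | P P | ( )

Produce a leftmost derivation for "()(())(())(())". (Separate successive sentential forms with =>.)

P => PP => ()P => ()PP => ()PPP => ()(P)PP => ()(())PP => ()(())(P)P => ()(())(())P => ()(())(())(P) => ()(())(())(())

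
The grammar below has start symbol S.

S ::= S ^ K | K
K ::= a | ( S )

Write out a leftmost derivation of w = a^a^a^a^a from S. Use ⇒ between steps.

S ⇒ S^K   [S ::= S ^ K]
S^K ⇒ S^K^K   [S ::= S ^ K]
S^K^K ⇒ S^K^K^K   [S ::= S ^ K]
S^K^K^K ⇒ S^K^K^K^K   [S ::= S ^ K]
S^K^K^K^K ⇒ K^K^K^K^K   [S ::= K]
K^K^K^K^K ⇒ a^K^K^K^K   [K ::= a]
a^K^K^K^K ⇒ a^a^K^K^K   [K ::= a]
a^a^K^K^K ⇒ a^a^a^K^K   [K ::= a]
a^a^a^K^K ⇒ a^a^a^a^K   [K ::= a]
a^a^a^a^K ⇒ a^a^a^a^a   [K ::= a]

S ⇒ S^K ⇒ S^K^K ⇒ S^K^K^K ⇒ S^K^K^K^K ⇒ K^K^K^K^K ⇒ a^K^K^K^K ⇒ a^a^K^K^K ⇒ a^a^a^K^K ⇒ a^a^a^a^K ⇒ a^a^a^a^a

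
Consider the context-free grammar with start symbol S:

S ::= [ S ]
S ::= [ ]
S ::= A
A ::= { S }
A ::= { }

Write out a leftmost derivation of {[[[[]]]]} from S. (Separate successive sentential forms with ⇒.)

S ⇒ A ⇒ {S} ⇒ {[S]} ⇒ {[[S]]} ⇒ {[[[S]]]} ⇒ {[[[[]]]]}

S ⇒ A   [S ::= A]
A ⇒ {S}   [A ::= { S }]
{S} ⇒ {[S]}   [S ::= [ S ]]
{[S]} ⇒ {[[S]]}   [S ::= [ S ]]
{[[S]]} ⇒ {[[[S]]]}   [S ::= [ S ]]
{[[[S]]]} ⇒ {[[[[]]]]}   [S ::= [ ]]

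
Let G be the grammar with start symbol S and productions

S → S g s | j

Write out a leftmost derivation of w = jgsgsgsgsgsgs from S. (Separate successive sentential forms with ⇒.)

S ⇒ Sgs   [S → S g s]
Sgs ⇒ Sgsgs   [S → S g s]
Sgsgs ⇒ Sgsgsgs   [S → S g s]
Sgsgsgs ⇒ Sgsgsgsgs   [S → S g s]
Sgsgsgsgs ⇒ Sgsgsgsgsgs   [S → S g s]
Sgsgsgsgsgs ⇒ Sgsgsgsgsgsgs   [S → S g s]
Sgsgsgsgsgsgs ⇒ jgsgsgsgsgsgs   [S → j]

S ⇒ Sgs ⇒ Sgsgs ⇒ Sgsgsgs ⇒ Sgsgsgsgs ⇒ Sgsgsgsgsgs ⇒ Sgsgsgsgsgsgs ⇒ jgsgsgsgsgsgs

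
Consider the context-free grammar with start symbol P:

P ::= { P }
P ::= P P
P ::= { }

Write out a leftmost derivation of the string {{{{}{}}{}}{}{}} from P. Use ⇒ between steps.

P ⇒ {P} ⇒ {PP} ⇒ {PPP} ⇒ {{P}PP} ⇒ {{PP}PP} ⇒ {{{P}P}PP} ⇒ {{{PP}P}PP} ⇒ {{{{}P}P}PP} ⇒ {{{{}{}}P}PP} ⇒ {{{{}{}}{}}PP} ⇒ {{{{}{}}{}}{}P} ⇒ {{{{}{}}{}}{}{}}

P ⇒ {P}   [P ::= { P }]
{P} ⇒ {PP}   [P ::= P P]
{PP} ⇒ {PPP}   [P ::= P P]
{PPP} ⇒ {{P}PP}   [P ::= { P }]
{{P}PP} ⇒ {{PP}PP}   [P ::= P P]
{{PP}PP} ⇒ {{{P}P}PP}   [P ::= { P }]
{{{P}P}PP} ⇒ {{{PP}P}PP}   [P ::= P P]
{{{PP}P}PP} ⇒ {{{{}P}P}PP}   [P ::= { }]
{{{{}P}P}PP} ⇒ {{{{}{}}P}PP}   [P ::= { }]
{{{{}{}}P}PP} ⇒ {{{{}{}}{}}PP}   [P ::= { }]
{{{{}{}}{}}PP} ⇒ {{{{}{}}{}}{}P}   [P ::= { }]
{{{{}{}}{}}{}P} ⇒ {{{{}{}}{}}{}{}}   [P ::= { }]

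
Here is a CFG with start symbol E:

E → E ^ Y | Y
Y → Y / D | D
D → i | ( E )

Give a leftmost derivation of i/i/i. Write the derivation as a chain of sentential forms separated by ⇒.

E ⇒ Y   [E → Y]
Y ⇒ Y/D   [Y → Y / D]
Y/D ⇒ Y/D/D   [Y → Y / D]
Y/D/D ⇒ D/D/D   [Y → D]
D/D/D ⇒ i/D/D   [D → i]
i/D/D ⇒ i/i/D   [D → i]
i/i/D ⇒ i/i/i   [D → i]

E⇒Y⇒Y/D⇒Y/D/D⇒D/D/D⇒i/D/D⇒i/i/D⇒i/i/i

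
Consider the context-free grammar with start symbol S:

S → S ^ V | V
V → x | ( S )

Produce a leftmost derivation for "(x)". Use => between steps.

S => V => (S) => (V) => (x)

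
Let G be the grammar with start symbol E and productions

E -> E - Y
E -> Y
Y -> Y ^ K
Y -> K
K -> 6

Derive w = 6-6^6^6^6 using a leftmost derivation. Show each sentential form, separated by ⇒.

E ⇒ E-Y   [E -> E - Y]
E-Y ⇒ Y-Y   [E -> Y]
Y-Y ⇒ K-Y   [Y -> K]
K-Y ⇒ 6-Y   [K -> 6]
6-Y ⇒ 6-Y^K   [Y -> Y ^ K]
6-Y^K ⇒ 6-Y^K^K   [Y -> Y ^ K]
6-Y^K^K ⇒ 6-Y^K^K^K   [Y -> Y ^ K]
6-Y^K^K^K ⇒ 6-K^K^K^K   [Y -> K]
6-K^K^K^K ⇒ 6-6^K^K^K   [K -> 6]
6-6^K^K^K ⇒ 6-6^6^K^K   [K -> 6]
6-6^6^K^K ⇒ 6-6^6^6^K   [K -> 6]
6-6^6^6^K ⇒ 6-6^6^6^6   [K -> 6]

E ⇒ E-Y ⇒ Y-Y ⇒ K-Y ⇒ 6-Y ⇒ 6-Y^K ⇒ 6-Y^K^K ⇒ 6-Y^K^K^K ⇒ 6-K^K^K^K ⇒ 6-6^K^K^K ⇒ 6-6^6^K^K ⇒ 6-6^6^6^K ⇒ 6-6^6^6^6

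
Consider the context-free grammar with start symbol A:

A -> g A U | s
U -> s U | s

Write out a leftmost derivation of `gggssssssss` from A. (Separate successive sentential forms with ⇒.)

A⇒gAU⇒ggAUU⇒gggAUUU⇒gggsUUU⇒gggssUUU⇒gggsssUUU⇒gggssssUUU⇒gggsssssUU⇒gggssssssUU⇒gggsssssssU⇒gggssssssss

A ⇒ gAU   [A -> g A U]
gAU ⇒ ggAUU   [A -> g A U]
ggAUU ⇒ gggAUUU   [A -> g A U]
gggAUUU ⇒ gggsUUU   [A -> s]
gggsUUU ⇒ gggssUUU   [U -> s U]
gggssUUU ⇒ gggsssUUU   [U -> s U]
gggsssUUU ⇒ gggssssUUU   [U -> s U]
gggssssUUU ⇒ gggsssssUU   [U -> s]
gggsssssUU ⇒ gggssssssUU   [U -> s U]
gggssssssUU ⇒ gggsssssssU   [U -> s]
gggsssssssU ⇒ gggssssssss   [U -> s]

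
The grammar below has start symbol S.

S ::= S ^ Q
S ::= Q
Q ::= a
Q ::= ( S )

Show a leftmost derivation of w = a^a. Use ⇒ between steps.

S⇒S^Q⇒Q^Q⇒a^Q⇒a^a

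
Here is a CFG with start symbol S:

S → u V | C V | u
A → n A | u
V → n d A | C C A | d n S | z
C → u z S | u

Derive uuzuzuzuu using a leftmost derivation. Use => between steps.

S => uV => uCCA => uuzSCA => uuzCVCA => uuzuVCA => uuzuzCA => uuzuzuzSA => uuzuzuzuA => uuzuzuzuu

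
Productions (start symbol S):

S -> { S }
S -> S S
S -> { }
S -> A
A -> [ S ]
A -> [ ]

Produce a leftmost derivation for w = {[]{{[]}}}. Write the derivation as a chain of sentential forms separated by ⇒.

S ⇒ {S}   [S -> { S }]
{S} ⇒ {SS}   [S -> S S]
{SS} ⇒ {AS}   [S -> A]
{AS} ⇒ {[]S}   [A -> [ ]]
{[]S} ⇒ {[]{S}}   [S -> { S }]
{[]{S}} ⇒ {[]{{S}}}   [S -> { S }]
{[]{{S}}} ⇒ {[]{{A}}}   [S -> A]
{[]{{A}}} ⇒ {[]{{[]}}}   [A -> [ ]]

S ⇒ {S} ⇒ {SS} ⇒ {AS} ⇒ {[]S} ⇒ {[]{S}} ⇒ {[]{{S}}} ⇒ {[]{{A}}} ⇒ {[]{{[]}}}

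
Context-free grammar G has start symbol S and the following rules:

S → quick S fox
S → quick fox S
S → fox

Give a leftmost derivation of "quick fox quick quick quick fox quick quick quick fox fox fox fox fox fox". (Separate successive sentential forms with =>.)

S => quick fox S   [S → quick fox S]
quick fox S => quick fox quick S fox   [S → quick S fox]
quick fox quick S fox => quick fox quick quick S fox fox   [S → quick S fox]
quick fox quick quick S fox fox => quick fox quick quick quick fox S fox fox   [S → quick fox S]
quick fox quick quick quick fox S fox fox => quick fox quick quick quick fox quick S fox fox fox   [S → quick S fox]
quick fox quick quick quick fox quick S fox fox fox => quick fox quick quick quick fox quick quick S fox fox fox fox   [S → quick S fox]
quick fox quick quick quick fox quick quick S fox fox fox fox => quick fox quick quick quick fox quick quick quick fox S fox fox fox fox   [S → quick fox S]
quick fox quick quick quick fox quick quick quick fox S fox fox fox fox => quick fox quick quick quick fox quick quick quick fox fox fox fox fox fox   [S → fox]

S => quick fox S => quick fox quick S fox => quick fox quick quick S fox fox => quick fox quick quick quick fox S fox fox => quick fox quick quick quick fox quick S fox fox fox => quick fox quick quick quick fox quick quick S fox fox fox fox => quick fox quick quick quick fox quick quick quick fox S fox fox fox fox => quick fox quick quick quick fox quick quick quick fox fox fox fox fox fox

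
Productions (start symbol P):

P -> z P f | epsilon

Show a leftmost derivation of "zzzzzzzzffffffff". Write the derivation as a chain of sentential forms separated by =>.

P=>zPf=>zzPff=>zzzPfff=>zzzzPffff=>zzzzzPfffff=>zzzzzzPffffff=>zzzzzzzPfffffff=>zzzzzzzzPffffffff=>zzzzzzzzffffffff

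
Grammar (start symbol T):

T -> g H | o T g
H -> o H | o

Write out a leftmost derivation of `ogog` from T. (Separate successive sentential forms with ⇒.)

T ⇒ oTg ⇒ ogHg ⇒ ogog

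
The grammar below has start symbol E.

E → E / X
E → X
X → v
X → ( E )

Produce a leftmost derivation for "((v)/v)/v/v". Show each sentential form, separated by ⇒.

E ⇒ E/X ⇒ E/X/X ⇒ X/X/X ⇒ (E)/X/X ⇒ (E/X)/X/X ⇒ (X/X)/X/X ⇒ ((E)/X)/X/X ⇒ ((X)/X)/X/X ⇒ ((v)/X)/X/X ⇒ ((v)/v)/X/X ⇒ ((v)/v)/v/X ⇒ ((v)/v)/v/v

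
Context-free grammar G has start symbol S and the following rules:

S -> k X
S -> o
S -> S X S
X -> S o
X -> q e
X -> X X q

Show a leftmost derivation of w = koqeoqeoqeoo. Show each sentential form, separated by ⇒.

S ⇒ kX ⇒ kSo ⇒ kSXSo ⇒ kSXSXSo ⇒ kSXSXSXSo ⇒ koXSXSXSo ⇒ koqeSXSXSo ⇒ koqeoXSXSo ⇒ koqeoqeSXSo ⇒ koqeoqeoXSo ⇒ koqeoqeoqeSo ⇒ koqeoqeoqeoo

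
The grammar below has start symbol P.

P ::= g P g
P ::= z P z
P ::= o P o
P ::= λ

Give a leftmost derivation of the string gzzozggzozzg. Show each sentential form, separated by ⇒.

P ⇒ gPg   [P ::= g P g]
gPg ⇒ gzPzg   [P ::= z P z]
gzPzg ⇒ gzzPzzg   [P ::= z P z]
gzzPzzg ⇒ gzzoPozzg   [P ::= o P o]
gzzoPozzg ⇒ gzzozPzozzg   [P ::= z P z]
gzzozPzozzg ⇒ gzzozgPgzozzg   [P ::= g P g]
gzzozgPgzozzg ⇒ gzzozggzozzg   [P ::= λ]

P ⇒ gPg ⇒ gzPzg ⇒ gzzPzzg ⇒ gzzoPozzg ⇒ gzzozPzozzg ⇒ gzzozgPgzozzg ⇒ gzzozggzozzg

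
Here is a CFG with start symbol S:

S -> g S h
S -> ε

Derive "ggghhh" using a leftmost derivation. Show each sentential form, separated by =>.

S => gSh   [S -> g S h]
gSh => ggShh   [S -> g S h]
ggShh => gggShhh   [S -> g S h]
gggShhh => ggghhh   [S -> ε]

S => gSh => ggShh => gggShhh => ggghhh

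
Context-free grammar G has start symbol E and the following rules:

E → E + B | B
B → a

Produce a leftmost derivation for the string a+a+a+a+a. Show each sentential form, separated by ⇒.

E⇒E+B⇒E+B+B⇒E+B+B+B⇒E+B+B+B+B⇒B+B+B+B+B⇒a+B+B+B+B⇒a+a+B+B+B⇒a+a+a+B+B⇒a+a+a+a+B⇒a+a+a+a+a

E ⇒ E+B   [E → E + B]
E+B ⇒ E+B+B   [E → E + B]
E+B+B ⇒ E+B+B+B   [E → E + B]
E+B+B+B ⇒ E+B+B+B+B   [E → E + B]
E+B+B+B+B ⇒ B+B+B+B+B   [E → B]
B+B+B+B+B ⇒ a+B+B+B+B   [B → a]
a+B+B+B+B ⇒ a+a+B+B+B   [B → a]
a+a+B+B+B ⇒ a+a+a+B+B   [B → a]
a+a+a+B+B ⇒ a+a+a+a+B   [B → a]
a+a+a+a+B ⇒ a+a+a+a+a   [B → a]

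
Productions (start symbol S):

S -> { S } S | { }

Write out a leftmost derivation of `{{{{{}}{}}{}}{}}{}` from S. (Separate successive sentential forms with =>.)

S => {S}S   [S -> { S } S]
{S}S => {{S}S}S   [S -> { S } S]
{{S}S}S => {{{S}S}S}S   [S -> { S } S]
{{{S}S}S}S => {{{{S}S}S}S}S   [S -> { S } S]
{{{{S}S}S}S}S => {{{{{}}S}S}S}S   [S -> { }]
{{{{{}}S}S}S}S => {{{{{}}{}}S}S}S   [S -> { }]
{{{{{}}{}}S}S}S => {{{{{}}{}}{}}S}S   [S -> { }]
{{{{{}}{}}{}}S}S => {{{{{}}{}}{}}{}}S   [S -> { }]
{{{{{}}{}}{}}{}}S => {{{{{}}{}}{}}{}}{}   [S -> { }]

S => {S}S => {{S}S}S => {{{S}S}S}S => {{{{S}S}S}S}S => {{{{{}}S}S}S}S => {{{{{}}{}}S}S}S => {{{{{}}{}}{}}S}S => {{{{{}}{}}{}}{}}S => {{{{{}}{}}{}}{}}{}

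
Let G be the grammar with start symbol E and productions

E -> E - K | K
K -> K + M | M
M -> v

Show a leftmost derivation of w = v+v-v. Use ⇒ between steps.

E ⇒ E-K ⇒ K-K ⇒ K+M-K ⇒ M+M-K ⇒ v+M-K ⇒ v+v-K ⇒ v+v-M ⇒ v+v-v

E ⇒ E-K   [E -> E - K]
E-K ⇒ K-K   [E -> K]
K-K ⇒ K+M-K   [K -> K + M]
K+M-K ⇒ M+M-K   [K -> M]
M+M-K ⇒ v+M-K   [M -> v]
v+M-K ⇒ v+v-K   [M -> v]
v+v-K ⇒ v+v-M   [K -> M]
v+v-M ⇒ v+v-v   [M -> v]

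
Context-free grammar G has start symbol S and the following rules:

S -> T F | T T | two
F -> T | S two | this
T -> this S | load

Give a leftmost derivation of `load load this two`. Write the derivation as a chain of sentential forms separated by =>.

S => T F => load F => load S two => load T F two => load load F two => load load this two

S => T F   [S -> T F]
T F => load F   [T -> load]
load F => load S two   [F -> S two]
load S two => load T F two   [S -> T F]
load T F two => load load F two   [T -> load]
load load F two => load load this two   [F -> this]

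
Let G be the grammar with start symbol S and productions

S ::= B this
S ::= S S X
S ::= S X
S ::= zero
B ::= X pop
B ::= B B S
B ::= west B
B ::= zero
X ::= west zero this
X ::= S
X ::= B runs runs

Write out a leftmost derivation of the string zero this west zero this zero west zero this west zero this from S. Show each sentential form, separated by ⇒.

S ⇒ S X   [S ::= S X]
S X ⇒ S S X X   [S ::= S S X]
S S X X ⇒ S X S X X   [S ::= S X]
S X S X X ⇒ B this X S X X   [S ::= B this]
B this X S X X ⇒ zero this X S X X   [B ::= zero]
zero this X S X X ⇒ zero this west zero this S X X   [X ::= west zero this]
zero this west zero this S X X ⇒ zero this west zero this zero X X   [S ::= zero]
zero this west zero this zero X X ⇒ zero this west zero this zero west zero this X   [X ::= west zero this]
zero this west zero this zero west zero this X ⇒ zero this west zero this zero west zero this west zero this   [X ::= west zero this]

S ⇒ S X ⇒ S S X X ⇒ S X S X X ⇒ B this X S X X ⇒ zero this X S X X ⇒ zero this west zero this S X X ⇒ zero this west zero this zero X X ⇒ zero this west zero this zero west zero this X ⇒ zero this west zero this zero west zero this west zero this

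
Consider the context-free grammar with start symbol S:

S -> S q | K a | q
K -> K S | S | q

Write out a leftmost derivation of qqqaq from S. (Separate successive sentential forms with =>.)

S => Sq   [S -> S q]
Sq => Kaq   [S -> K a]
Kaq => Saq   [K -> S]
Saq => Sqaq   [S -> S q]
Sqaq => Sqqaq   [S -> S q]
Sqqaq => qqqaq   [S -> q]

S=>Sq=>Kaq=>Saq=>Sqaq=>Sqqaq=>qqqaq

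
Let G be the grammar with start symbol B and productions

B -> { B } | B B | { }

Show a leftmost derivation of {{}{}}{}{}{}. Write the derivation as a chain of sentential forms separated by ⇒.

B ⇒ BB   [B -> B B]
BB ⇒ BBB   [B -> B B]
BBB ⇒ BBBB   [B -> B B]
BBBB ⇒ {B}BBB   [B -> { B }]
{B}BBB ⇒ {BB}BBB   [B -> B B]
{BB}BBB ⇒ {{}B}BBB   [B -> { }]
{{}B}BBB ⇒ {{}{}}BBB   [B -> { }]
{{}{}}BBB ⇒ {{}{}}{}BB   [B -> { }]
{{}{}}{}BB ⇒ {{}{}}{}{}B   [B -> { }]
{{}{}}{}{}B ⇒ {{}{}}{}{}{}   [B -> { }]

B ⇒ BB ⇒ BBB ⇒ BBBB ⇒ {B}BBB ⇒ {BB}BBB ⇒ {{}B}BBB ⇒ {{}{}}BBB ⇒ {{}{}}{}BB ⇒ {{}{}}{}{}B ⇒ {{}{}}{}{}{}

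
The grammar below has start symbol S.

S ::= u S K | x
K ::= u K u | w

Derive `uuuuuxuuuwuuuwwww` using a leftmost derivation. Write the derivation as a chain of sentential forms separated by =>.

S => uSK => uuSKK => uuuSKKK => uuuuSKKKK => uuuuuSKKKKK => uuuuuxKKKKK => uuuuuxuKuKKKK => uuuuuxuuKuuKKKK => uuuuuxuuuKuuuKKKK => uuuuuxuuuwuuuKKKK => uuuuuxuuuwuuuwKKK => uuuuuxuuuwuuuwwKK => uuuuuxuuuwuuuwwwK => uuuuuxuuuwuuuwwww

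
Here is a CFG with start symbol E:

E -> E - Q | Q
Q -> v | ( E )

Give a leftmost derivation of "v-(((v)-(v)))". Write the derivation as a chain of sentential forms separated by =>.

E => E-Q   [E -> E - Q]
E-Q => Q-Q   [E -> Q]
Q-Q => v-Q   [Q -> v]
v-Q => v-(E)   [Q -> ( E )]
v-(E) => v-(Q)   [E -> Q]
v-(Q) => v-((E))   [Q -> ( E )]
v-((E)) => v-((E-Q))   [E -> E - Q]
v-((E-Q)) => v-((Q-Q))   [E -> Q]
v-((Q-Q)) => v-(((E)-Q))   [Q -> ( E )]
v-(((E)-Q)) => v-(((Q)-Q))   [E -> Q]
v-(((Q)-Q)) => v-(((v)-Q))   [Q -> v]
v-(((v)-Q)) => v-(((v)-(E)))   [Q -> ( E )]
v-(((v)-(E))) => v-(((v)-(Q)))   [E -> Q]
v-(((v)-(Q))) => v-(((v)-(v)))   [Q -> v]

E => E-Q => Q-Q => v-Q => v-(E) => v-(Q) => v-((E)) => v-((E-Q)) => v-((Q-Q)) => v-(((E)-Q)) => v-(((Q)-Q)) => v-(((v)-Q)) => v-(((v)-(E))) => v-(((v)-(Q))) => v-(((v)-(v)))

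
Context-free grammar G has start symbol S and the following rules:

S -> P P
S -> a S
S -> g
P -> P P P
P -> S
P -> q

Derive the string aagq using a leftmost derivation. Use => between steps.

S => aS   [S -> a S]
aS => aaS   [S -> a S]
aaS => aaPP   [S -> P P]
aaPP => aaSP   [P -> S]
aaSP => aagP   [S -> g]
aagP => aagq   [P -> q]

S => aS => aaS => aaPP => aaSP => aagP => aagq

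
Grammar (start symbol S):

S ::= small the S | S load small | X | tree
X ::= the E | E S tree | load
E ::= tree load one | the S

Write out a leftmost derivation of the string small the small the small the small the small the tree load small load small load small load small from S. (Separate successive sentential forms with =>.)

S => small the S   [S ::= small the S]
small the S => small the small the S   [S ::= small the S]
small the small the S => small the small the S load small   [S ::= S load small]
small the small the S load small => small the small the S load small load small   [S ::= S load small]
small the small the S load small load small => small the small the small the S load small load small   [S ::= small the S]
small the small the small the S load small load small => small the small the small the S load small load small load small   [S ::= S load small]
small the small the small the S load small load small load small => small the small the small the S load small load small load small load small   [S ::= S load small]
small the small the small the S load small load small load small load small => small the small the small the small the S load small load small load small load small   [S ::= small the S]
small the small the small the small the S load small load small load small load small => small the small the small the small the small the S load small load small load small load small   [S ::= small the S]
small the small the small the small the small the S load small load small load small load small => small the small the small the small the small the tree load small load small load small load small   [S ::= tree]

S => small the S => small the small the S => small the small the S load small => small the small the S load small load small => small the small the small the S load small load small => small the small the small the S load small load small load small => small the small the small the S load small load small load small load small => small the small the small the small the S load small load small load small load small => small the small the small the small the small the S load small load small load small load small => small the small the small the small the small the tree load small load small load small load small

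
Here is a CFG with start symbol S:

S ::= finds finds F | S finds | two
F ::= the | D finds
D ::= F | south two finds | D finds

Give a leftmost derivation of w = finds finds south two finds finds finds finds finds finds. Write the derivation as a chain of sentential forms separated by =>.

S => finds finds F => finds finds D finds => finds finds D finds finds => finds finds D finds finds finds => finds finds F finds finds finds => finds finds D finds finds finds finds => finds finds D finds finds finds finds finds => finds finds south two finds finds finds finds finds finds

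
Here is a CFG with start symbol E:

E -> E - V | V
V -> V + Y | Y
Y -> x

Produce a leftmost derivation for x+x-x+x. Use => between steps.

E=>E-V=>V-V=>V+Y-V=>Y+Y-V=>x+Y-V=>x+x-V=>x+x-V+Y=>x+x-Y+Y=>x+x-x+Y=>x+x-x+x

E => E-V   [E -> E - V]
E-V => V-V   [E -> V]
V-V => V+Y-V   [V -> V + Y]
V+Y-V => Y+Y-V   [V -> Y]
Y+Y-V => x+Y-V   [Y -> x]
x+Y-V => x+x-V   [Y -> x]
x+x-V => x+x-V+Y   [V -> V + Y]
x+x-V+Y => x+x-Y+Y   [V -> Y]
x+x-Y+Y => x+x-x+Y   [Y -> x]
x+x-x+Y => x+x-x+x   [Y -> x]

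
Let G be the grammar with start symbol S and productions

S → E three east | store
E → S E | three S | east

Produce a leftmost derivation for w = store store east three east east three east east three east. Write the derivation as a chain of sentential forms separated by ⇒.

S ⇒ E three east   [S → E three east]
E three east ⇒ S E three east   [E → S E]
S E three east ⇒ E three east E three east   [S → E three east]
E three east E three east ⇒ S E three east E three east   [E → S E]
S E three east E three east ⇒ store E three east E three east   [S → store]
store E three east E three east ⇒ store S E three east E three east   [E → S E]
store S E three east E three east ⇒ store E three east E three east E three east   [S → E three east]
store E three east E three east E three east ⇒ store S E three east E three east E three east   [E → S E]
store S E three east E three east E three east ⇒ store store E three east E three east E three east   [S → store]
store store E three east E three east E three east ⇒ store store east three east E three east E three east   [E → east]
store store east three east E three east E three east ⇒ store store east three east east three east E three east   [E → east]
store store east three east east three east E three east ⇒ store store east three east east three east east three east   [E → east]

S ⇒ E three east ⇒ S E three east ⇒ E three east E three east ⇒ S E three east E three east ⇒ store E three east E three east ⇒ store S E three east E three east ⇒ store E three east E three east E three east ⇒ store S E three east E three east E three east ⇒ store store E three east E three east E three east ⇒ store store east three east E three east E three east ⇒ store store east three east east three east E three east ⇒ store store east three east east three east east three east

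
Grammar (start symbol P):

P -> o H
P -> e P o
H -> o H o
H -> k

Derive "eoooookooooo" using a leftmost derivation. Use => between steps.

P=>ePo=>eoHo=>eooHoo=>eoooHooo=>eooooHoooo=>eoooooHooooo=>eoooookooooo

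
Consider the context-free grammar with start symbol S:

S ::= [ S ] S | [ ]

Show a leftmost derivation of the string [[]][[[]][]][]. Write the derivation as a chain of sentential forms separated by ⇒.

S ⇒ [S]S   [S ::= [ S ] S]
[S]S ⇒ [[]]S   [S ::= [ ]]
[[]]S ⇒ [[]][S]S   [S ::= [ S ] S]
[[]][S]S ⇒ [[]][[S]S]S   [S ::= [ S ] S]
[[]][[S]S]S ⇒ [[]][[[]]S]S   [S ::= [ ]]
[[]][[[]]S]S ⇒ [[]][[[]][]]S   [S ::= [ ]]
[[]][[[]][]]S ⇒ [[]][[[]][]][]   [S ::= [ ]]

S ⇒ [S]S ⇒ [[]]S ⇒ [[]][S]S ⇒ [[]][[S]S]S ⇒ [[]][[[]]S]S ⇒ [[]][[[]][]]S ⇒ [[]][[[]][]][]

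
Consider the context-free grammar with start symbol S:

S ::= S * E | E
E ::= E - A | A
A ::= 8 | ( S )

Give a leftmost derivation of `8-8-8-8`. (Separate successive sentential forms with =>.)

S => E   [S ::= E]
E => E-A   [E ::= E - A]
E-A => E-A-A   [E ::= E - A]
E-A-A => E-A-A-A   [E ::= E - A]
E-A-A-A => A-A-A-A   [E ::= A]
A-A-A-A => 8-A-A-A   [A ::= 8]
8-A-A-A => 8-8-A-A   [A ::= 8]
8-8-A-A => 8-8-8-A   [A ::= 8]
8-8-8-A => 8-8-8-8   [A ::= 8]

S=>E=>E-A=>E-A-A=>E-A-A-A=>A-A-A-A=>8-A-A-A=>8-8-A-A=>8-8-8-A=>8-8-8-8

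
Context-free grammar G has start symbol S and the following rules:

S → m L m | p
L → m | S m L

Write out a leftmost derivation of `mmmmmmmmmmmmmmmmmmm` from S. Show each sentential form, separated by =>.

S => mLm   [S → m L m]
mLm => mSmLm   [L → S m L]
mSmLm => mmLmmLm   [S → m L m]
mmLmmLm => mmSmLmmLm   [L → S m L]
mmSmLmmLm => mmmLmmLmmLm   [S → m L m]
mmmLmmLmmLm => mmmmmmLmmLm   [L → m]
mmmmmmLmmLm => mmmmmmSmLmmLm   [L → S m L]
mmmmmmSmLmmLm => mmmmmmmLmmLmmLm   [S → m L m]
mmmmmmmLmmLmmLm => mmmmmmmSmLmmLmmLm   [L → S m L]
mmmmmmmSmLmmLmmLm => mmmmmmmmLmmLmmLmmLm   [S → m L m]
mmmmmmmmLmmLmmLmmLm => mmmmmmmmmmmLmmLmmLm   [L → m]
mmmmmmmmmmmLmmLmmLm => mmmmmmmmmmmmmmLmmLm   [L → m]
mmmmmmmmmmmmmmLmmLm => mmmmmmmmmmmmmmmmmLm   [L → m]
mmmmmmmmmmmmmmmmmLm => mmmmmmmmmmmmmmmmmmm   [L → m]

S => mLm => mSmLm => mmLmmLm => mmSmLmmLm => mmmLmmLmmLm => mmmmmmLmmLm => mmmmmmSmLmmLm => mmmmmmmLmmLmmLm => mmmmmmmSmLmmLmmLm => mmmmmmmmLmmLmmLmmLm => mmmmmmmmmmmLmmLmmLm => mmmmmmmmmmmmmmLmmLm => mmmmmmmmmmmmmmmmmLm => mmmmmmmmmmmmmmmmmmm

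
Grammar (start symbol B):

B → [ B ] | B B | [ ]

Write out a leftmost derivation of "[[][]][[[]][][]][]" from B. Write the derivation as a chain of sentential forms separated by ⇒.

B ⇒ BB   [B → B B]
BB ⇒ BBB   [B → B B]
BBB ⇒ [B]BB   [B → [ B ]]
[B]BB ⇒ [BB]BB   [B → B B]
[BB]BB ⇒ [[]B]BB   [B → [ ]]
[[]B]BB ⇒ [[][]]BB   [B → [ ]]
[[][]]BB ⇒ [[][]][B]B   [B → [ B ]]
[[][]][B]B ⇒ [[][]][BB]B   [B → B B]
[[][]][BB]B ⇒ [[][]][BBB]B   [B → B B]
[[][]][BBB]B ⇒ [[][]][[B]BB]B   [B → [ B ]]
[[][]][[B]BB]B ⇒ [[][]][[[]]BB]B   [B → [ ]]
[[][]][[[]]BB]B ⇒ [[][]][[[]][]B]B   [B → [ ]]
[[][]][[[]][]B]B ⇒ [[][]][[[]][][]]B   [B → [ ]]
[[][]][[[]][][]]B ⇒ [[][]][[[]][][]][]   [B → [ ]]

B⇒BB⇒BBB⇒[B]BB⇒[BB]BB⇒[[]B]BB⇒[[][]]BB⇒[[][]][B]B⇒[[][]][BB]B⇒[[][]][BBB]B⇒[[][]][[B]BB]B⇒[[][]][[[]]BB]B⇒[[][]][[[]][]B]B⇒[[][]][[[]][][]]B⇒[[][]][[[]][][]][]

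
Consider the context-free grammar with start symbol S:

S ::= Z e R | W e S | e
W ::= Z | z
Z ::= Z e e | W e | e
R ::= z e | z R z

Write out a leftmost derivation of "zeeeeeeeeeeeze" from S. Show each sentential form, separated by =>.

S => WeS   [S ::= W e S]
WeS => zeS   [W ::= z]
zeS => zeZeR   [S ::= Z e R]
zeZeR => zeZeeeR   [Z ::= Z e e]
zeZeeeR => zeZeeeeeR   [Z ::= Z e e]
zeZeeeeeR => zeZeeeeeeeR   [Z ::= Z e e]
zeZeeeeeeeR => zeZeeeeeeeeeR   [Z ::= Z e e]
zeZeeeeeeeeeR => zeeeeeeeeeeeR   [Z ::= e]
zeeeeeeeeeeeR => zeeeeeeeeeeeze   [R ::= z e]

S => WeS => zeS => zeZeR => zeZeeeR => zeZeeeeeR => zeZeeeeeeeR => zeZeeeeeeeeeR => zeeeeeeeeeeeR => zeeeeeeeeeeeze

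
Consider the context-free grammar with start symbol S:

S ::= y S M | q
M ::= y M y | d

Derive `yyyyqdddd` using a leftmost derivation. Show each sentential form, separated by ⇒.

S⇒ySM⇒yySMM⇒yyySMMM⇒yyyySMMMM⇒yyyyqMMMM⇒yyyyqdMMM⇒yyyyqddMM⇒yyyyqdddM⇒yyyyqdddd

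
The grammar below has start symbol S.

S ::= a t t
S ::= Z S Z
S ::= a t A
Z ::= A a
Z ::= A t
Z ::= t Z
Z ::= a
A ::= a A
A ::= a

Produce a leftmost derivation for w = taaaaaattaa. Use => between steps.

S => ZSZ => tZSZ => tAaSZ => taAaSZ => taaAaSZ => taaaAaSZ => taaaaaSZ => taaaaaattZ => taaaaaattAa => taaaaaattaa

S => ZSZ   [S ::= Z S Z]
ZSZ => tZSZ   [Z ::= t Z]
tZSZ => tAaSZ   [Z ::= A a]
tAaSZ => taAaSZ   [A ::= a A]
taAaSZ => taaAaSZ   [A ::= a A]
taaAaSZ => taaaAaSZ   [A ::= a A]
taaaAaSZ => taaaaaSZ   [A ::= a]
taaaaaSZ => taaaaaattZ   [S ::= a t t]
taaaaaattZ => taaaaaattAa   [Z ::= A a]
taaaaaattAa => taaaaaattaa   [A ::= a]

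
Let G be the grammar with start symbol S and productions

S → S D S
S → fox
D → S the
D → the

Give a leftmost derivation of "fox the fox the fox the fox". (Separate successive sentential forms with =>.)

S => S D S   [S → S D S]
S D S => S D S D S   [S → S D S]
S D S D S => S D S D S D S   [S → S D S]
S D S D S D S => fox D S D S D S   [S → fox]
fox D S D S D S => fox the S D S D S   [D → the]
fox the S D S D S => fox the fox D S D S   [S → fox]
fox the fox D S D S => fox the fox the S D S   [D → the]
fox the fox the S D S => fox the fox the fox D S   [S → fox]
fox the fox the fox D S => fox the fox the fox the S   [D → the]
fox the fox the fox the S => fox the fox the fox the fox   [S → fox]

S => S D S => S D S D S => S D S D S D S => fox D S D S D S => fox the S D S D S => fox the fox D S D S => fox the fox the S D S => fox the fox the fox D S => fox the fox the fox the S => fox the fox the fox the fox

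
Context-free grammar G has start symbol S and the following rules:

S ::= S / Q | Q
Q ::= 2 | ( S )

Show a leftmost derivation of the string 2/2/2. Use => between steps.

S=>S/Q=>S/Q/Q=>Q/Q/Q=>2/Q/Q=>2/2/Q=>2/2/2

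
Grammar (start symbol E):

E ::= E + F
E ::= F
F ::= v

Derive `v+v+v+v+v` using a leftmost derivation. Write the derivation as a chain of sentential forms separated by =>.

E => E+F   [E ::= E + F]
E+F => E+F+F   [E ::= E + F]
E+F+F => E+F+F+F   [E ::= E + F]
E+F+F+F => E+F+F+F+F   [E ::= E + F]
E+F+F+F+F => F+F+F+F+F   [E ::= F]
F+F+F+F+F => v+F+F+F+F   [F ::= v]
v+F+F+F+F => v+v+F+F+F   [F ::= v]
v+v+F+F+F => v+v+v+F+F   [F ::= v]
v+v+v+F+F => v+v+v+v+F   [F ::= v]
v+v+v+v+F => v+v+v+v+v   [F ::= v]

E => E+F => E+F+F => E+F+F+F => E+F+F+F+F => F+F+F+F+F => v+F+F+F+F => v+v+F+F+F => v+v+v+F+F => v+v+v+v+F => v+v+v+v+v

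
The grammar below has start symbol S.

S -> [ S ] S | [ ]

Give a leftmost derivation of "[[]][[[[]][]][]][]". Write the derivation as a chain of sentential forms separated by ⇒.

S ⇒ [S]S   [S -> [ S ] S]
[S]S ⇒ [[]]S   [S -> [ ]]
[[]]S ⇒ [[]][S]S   [S -> [ S ] S]
[[]][S]S ⇒ [[]][[S]S]S   [S -> [ S ] S]
[[]][[S]S]S ⇒ [[]][[[S]S]S]S   [S -> [ S ] S]
[[]][[[S]S]S]S ⇒ [[]][[[[]]S]S]S   [S -> [ ]]
[[]][[[[]]S]S]S ⇒ [[]][[[[]][]]S]S   [S -> [ ]]
[[]][[[[]][]]S]S ⇒ [[]][[[[]][]][]]S   [S -> [ ]]
[[]][[[[]][]][]]S ⇒ [[]][[[[]][]][]][]   [S -> [ ]]

S⇒[S]S⇒[[]]S⇒[[]][S]S⇒[[]][[S]S]S⇒[[]][[[S]S]S]S⇒[[]][[[[]]S]S]S⇒[[]][[[[]][]]S]S⇒[[]][[[[]][]][]]S⇒[[]][[[[]][]][]][]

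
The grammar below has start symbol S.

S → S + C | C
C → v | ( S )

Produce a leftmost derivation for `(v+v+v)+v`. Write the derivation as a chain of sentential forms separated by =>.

S => S+C   [S → S + C]
S+C => C+C   [S → C]
C+C => (S)+C   [C → ( S )]
(S)+C => (S+C)+C   [S → S + C]
(S+C)+C => (S+C+C)+C   [S → S + C]
(S+C+C)+C => (C+C+C)+C   [S → C]
(C+C+C)+C => (v+C+C)+C   [C → v]
(v+C+C)+C => (v+v+C)+C   [C → v]
(v+v+C)+C => (v+v+v)+C   [C → v]
(v+v+v)+C => (v+v+v)+v   [C → v]

S=>S+C=>C+C=>(S)+C=>(S+C)+C=>(S+C+C)+C=>(C+C+C)+C=>(v+C+C)+C=>(v+v+C)+C=>(v+v+v)+C=>(v+v+v)+v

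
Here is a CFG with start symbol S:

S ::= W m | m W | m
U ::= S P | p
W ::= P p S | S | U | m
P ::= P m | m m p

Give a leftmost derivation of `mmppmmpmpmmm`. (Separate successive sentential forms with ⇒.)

S ⇒ Wm ⇒ PpSm ⇒ mmppSm ⇒ mmppWmm ⇒ mmppPpSmm ⇒ mmppPmpSmm ⇒ mmppmmpmpSmm ⇒ mmppmmpmpmmm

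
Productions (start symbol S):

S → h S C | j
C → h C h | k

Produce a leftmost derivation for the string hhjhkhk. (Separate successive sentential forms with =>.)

S=>hSC=>hhSCC=>hhjCC=>hhjhChC=>hhjhkhC=>hhjhkhk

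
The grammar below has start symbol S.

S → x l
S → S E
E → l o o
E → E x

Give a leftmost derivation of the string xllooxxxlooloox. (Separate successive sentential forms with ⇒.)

S ⇒ SE   [S → S E]
SE ⇒ SEE   [S → S E]
SEE ⇒ SEEE   [S → S E]
SEEE ⇒ xlEEE   [S → x l]
xlEEE ⇒ xlExEE   [E → E x]
xlExEE ⇒ xlExxEE   [E → E x]
xlExxEE ⇒ xlExxxEE   [E → E x]
xlExxxEE ⇒ xllooxxxEE   [E → l o o]
xllooxxxEE ⇒ xllooxxxlooE   [E → l o o]
xllooxxxlooE ⇒ xllooxxxlooEx   [E → E x]
xllooxxxlooEx ⇒ xllooxxxlooloox   [E → l o o]

S⇒SE⇒SEE⇒SEEE⇒xlEEE⇒xlExEE⇒xlExxEE⇒xlExxxEE⇒xllooxxxEE⇒xllooxxxlooE⇒xllooxxxlooEx⇒xllooxxxlooloox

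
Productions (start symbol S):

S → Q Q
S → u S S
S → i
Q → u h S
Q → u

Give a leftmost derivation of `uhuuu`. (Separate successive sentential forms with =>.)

S => QQ   [S → Q Q]
QQ => uhSQ   [Q → u h S]
uhSQ => uhQQQ   [S → Q Q]
uhQQQ => uhuQQ   [Q → u]
uhuQQ => uhuuQ   [Q → u]
uhuuQ => uhuuu   [Q → u]

S=>QQ=>uhSQ=>uhQQQ=>uhuQQ=>uhuuQ=>uhuuu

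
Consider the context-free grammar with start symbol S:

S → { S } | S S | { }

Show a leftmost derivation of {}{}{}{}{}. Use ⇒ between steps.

S ⇒ SS ⇒ SSS ⇒ {}SS ⇒ {}{}S ⇒ {}{}SS ⇒ {}{}SSS ⇒ {}{}{}SS ⇒ {}{}{}{}S ⇒ {}{}{}{}{}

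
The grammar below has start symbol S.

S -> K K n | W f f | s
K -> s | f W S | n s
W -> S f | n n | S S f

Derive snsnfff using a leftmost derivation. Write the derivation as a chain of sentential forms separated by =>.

S => Wff => Sfff => KKnfff => sKnfff => snsnfff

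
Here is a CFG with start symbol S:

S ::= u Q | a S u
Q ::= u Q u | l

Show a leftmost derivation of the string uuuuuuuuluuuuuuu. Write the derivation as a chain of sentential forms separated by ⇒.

S ⇒ uQ   [S ::= u Q]
uQ ⇒ uuQu   [Q ::= u Q u]
uuQu ⇒ uuuQuu   [Q ::= u Q u]
uuuQuu ⇒ uuuuQuuu   [Q ::= u Q u]
uuuuQuuu ⇒ uuuuuQuuuu   [Q ::= u Q u]
uuuuuQuuuu ⇒ uuuuuuQuuuuu   [Q ::= u Q u]
uuuuuuQuuuuu ⇒ uuuuuuuQuuuuuu   [Q ::= u Q u]
uuuuuuuQuuuuuu ⇒ uuuuuuuuQuuuuuuu   [Q ::= u Q u]
uuuuuuuuQuuuuuuu ⇒ uuuuuuuuluuuuuuu   [Q ::= l]

S ⇒ uQ ⇒ uuQu ⇒ uuuQuu ⇒ uuuuQuuu ⇒ uuuuuQuuuu ⇒ uuuuuuQuuuuu ⇒ uuuuuuuQuuuuuu ⇒ uuuuuuuuQuuuuuuu ⇒ uuuuuuuuluuuuuuu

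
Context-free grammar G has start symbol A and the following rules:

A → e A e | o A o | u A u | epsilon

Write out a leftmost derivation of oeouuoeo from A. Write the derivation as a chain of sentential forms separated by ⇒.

A ⇒ oAo ⇒ oeAeo ⇒ oeoAoeo ⇒ oeouAuoeo ⇒ oeouuoeo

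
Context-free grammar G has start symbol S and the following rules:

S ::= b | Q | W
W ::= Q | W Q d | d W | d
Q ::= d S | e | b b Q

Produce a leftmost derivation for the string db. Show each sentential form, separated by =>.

S=>Q=>dS=>db

S => Q   [S ::= Q]
Q => dS   [Q ::= d S]
dS => db   [S ::= b]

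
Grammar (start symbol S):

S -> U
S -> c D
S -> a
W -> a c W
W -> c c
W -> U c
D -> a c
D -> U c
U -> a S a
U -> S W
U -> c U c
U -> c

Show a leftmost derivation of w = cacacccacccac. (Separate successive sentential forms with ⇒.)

S⇒cD⇒cUc⇒caSac⇒caUac⇒cacUcac⇒cacSWcac⇒cacUWcac⇒cacaSaWcac⇒cacaUaWcac⇒cacacUcaWcac⇒cacacccaWcac⇒cacacccacccac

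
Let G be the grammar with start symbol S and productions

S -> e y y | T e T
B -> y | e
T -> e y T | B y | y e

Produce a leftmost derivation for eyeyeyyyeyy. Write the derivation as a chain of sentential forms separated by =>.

S => TeT => eyTeT => eyeyTeT => eyeyeyTeT => eyeyeyByeT => eyeyeyyyeT => eyeyeyyyeBy => eyeyeyyyeyy

S => TeT   [S -> T e T]
TeT => eyTeT   [T -> e y T]
eyTeT => eyeyTeT   [T -> e y T]
eyeyTeT => eyeyeyTeT   [T -> e y T]
eyeyeyTeT => eyeyeyByeT   [T -> B y]
eyeyeyByeT => eyeyeyyyeT   [B -> y]
eyeyeyyyeT => eyeyeyyyeBy   [T -> B y]
eyeyeyyyeBy => eyeyeyyyeyy   [B -> y]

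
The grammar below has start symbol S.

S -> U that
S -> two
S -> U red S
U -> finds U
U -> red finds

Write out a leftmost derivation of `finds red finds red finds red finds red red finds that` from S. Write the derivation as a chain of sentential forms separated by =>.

S => U red S => finds U red S => finds red finds red S => finds red finds red U red S => finds red finds red finds U red S => finds red finds red finds red finds red S => finds red finds red finds red finds red U that => finds red finds red finds red finds red red finds that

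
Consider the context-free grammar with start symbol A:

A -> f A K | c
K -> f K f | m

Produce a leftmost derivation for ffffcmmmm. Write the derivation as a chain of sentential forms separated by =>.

A=>fAK=>ffAKK=>fffAKKK=>ffffAKKKK=>ffffcKKKK=>ffffcmKKK=>ffffcmmKK=>ffffcmmmK=>ffffcmmmm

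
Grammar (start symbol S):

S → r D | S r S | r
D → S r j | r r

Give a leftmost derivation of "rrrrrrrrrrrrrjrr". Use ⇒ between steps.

S⇒SrS⇒SrSrS⇒rDrSrS⇒rrrrSrS⇒rrrrrDrS⇒rrrrrSrjrS⇒rrrrrSrSrjrS⇒rrrrrrDrSrjrS⇒rrrrrrrrrSrjrS⇒rrrrrrrrrrDrjrS⇒rrrrrrrrrrrrrjrS⇒rrrrrrrrrrrrrjrr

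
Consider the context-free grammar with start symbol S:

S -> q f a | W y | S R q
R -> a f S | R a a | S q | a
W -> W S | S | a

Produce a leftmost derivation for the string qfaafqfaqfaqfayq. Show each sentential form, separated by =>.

S => SRq   [S -> S R q]
SRq => qfaRq   [S -> q f a]
qfaRq => qfaafSq   [R -> a f S]
qfaafSq => qfaafWyq   [S -> W y]
qfaafWyq => qfaafWSyq   [W -> W S]
qfaafWSyq => qfaafWSSyq   [W -> W S]
qfaafWSSyq => qfaafSSSyq   [W -> S]
qfaafSSSyq => qfaafqfaSSyq   [S -> q f a]
qfaafqfaSSyq => qfaafqfaqfaSyq   [S -> q f a]
qfaafqfaqfaSyq => qfaafqfaqfaqfayq   [S -> q f a]

S => SRq => qfaRq => qfaafSq => qfaafWyq => qfaafWSyq => qfaafWSSyq => qfaafSSSyq => qfaafqfaSSyq => qfaafqfaqfaSyq => qfaafqfaqfaqfayq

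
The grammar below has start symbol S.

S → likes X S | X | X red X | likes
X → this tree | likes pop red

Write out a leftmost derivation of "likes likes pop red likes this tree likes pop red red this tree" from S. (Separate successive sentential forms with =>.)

S => likes X S => likes likes pop red S => likes likes pop red likes X S => likes likes pop red likes this tree S => likes likes pop red likes this tree X red X => likes likes pop red likes this tree likes pop red red X => likes likes pop red likes this tree likes pop red red this tree

S => likes X S   [S → likes X S]
likes X S => likes likes pop red S   [X → likes pop red]
likes likes pop red S => likes likes pop red likes X S   [S → likes X S]
likes likes pop red likes X S => likes likes pop red likes this tree S   [X → this tree]
likes likes pop red likes this tree S => likes likes pop red likes this tree X red X   [S → X red X]
likes likes pop red likes this tree X red X => likes likes pop red likes this tree likes pop red red X   [X → likes pop red]
likes likes pop red likes this tree likes pop red red X => likes likes pop red likes this tree likes pop red red this tree   [X → this tree]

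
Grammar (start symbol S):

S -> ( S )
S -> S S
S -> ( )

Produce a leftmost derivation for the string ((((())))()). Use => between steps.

S => (S) => (SS) => ((S)S) => (((S))S) => ((((S)))S) => ((((())))S) => ((((())))())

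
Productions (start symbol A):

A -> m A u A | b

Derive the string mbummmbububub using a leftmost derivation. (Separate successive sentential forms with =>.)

A=>mAuA=>mbuA=>mbumAuA=>mbummAuAuA=>mbummmAuAuAuA=>mbummmbuAuAuA=>mbummmbubuAuA=>mbummmbububuA=>mbummmbububub

A => mAuA   [A -> m A u A]
mAuA => mbuA   [A -> b]
mbuA => mbumAuA   [A -> m A u A]
mbumAuA => mbummAuAuA   [A -> m A u A]
mbummAuAuA => mbummmAuAuAuA   [A -> m A u A]
mbummmAuAuAuA => mbummmbuAuAuA   [A -> b]
mbummmbuAuAuA => mbummmbubuAuA   [A -> b]
mbummmbubuAuA => mbummmbububuA   [A -> b]
mbummmbububuA => mbummmbububub   [A -> b]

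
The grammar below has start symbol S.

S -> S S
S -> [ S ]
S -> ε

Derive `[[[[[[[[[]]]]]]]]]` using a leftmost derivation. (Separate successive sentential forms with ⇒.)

S ⇒ [S] ⇒ [SS] ⇒ [[S]S] ⇒ [[[S]]S] ⇒ [[[[S]]]S] ⇒ [[[[[S]]]]S] ⇒ [[[[[[S]]]]]S] ⇒ [[[[[[SS]]]]]S] ⇒ [[[[[[[S]S]]]]]S] ⇒ [[[[[[[[S]]S]]]]]S] ⇒ [[[[[[[[[S]]]S]]]]]S] ⇒ [[[[[[[[[]]]S]]]]]S] ⇒ [[[[[[[[[]]]]]]]]S] ⇒ [[[[[[[[[]]]]]]]]]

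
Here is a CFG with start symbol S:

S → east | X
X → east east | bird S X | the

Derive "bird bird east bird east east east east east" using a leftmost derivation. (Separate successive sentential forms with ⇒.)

S ⇒ X ⇒ bird S X ⇒ bird X X ⇒ bird bird S X X ⇒ bird bird east X X ⇒ bird bird east bird S X X ⇒ bird bird east bird east X X ⇒ bird bird east bird east east east X ⇒ bird bird east bird east east east east east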